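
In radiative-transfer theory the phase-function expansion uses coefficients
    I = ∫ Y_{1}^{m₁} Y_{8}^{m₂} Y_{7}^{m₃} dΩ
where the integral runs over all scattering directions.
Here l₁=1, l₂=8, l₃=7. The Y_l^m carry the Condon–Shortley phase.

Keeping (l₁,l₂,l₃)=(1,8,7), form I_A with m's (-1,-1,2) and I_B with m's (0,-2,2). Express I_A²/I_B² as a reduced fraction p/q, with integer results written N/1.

7/20

l's match ⇒ only the (l;m) 3-j factors differ between A and B.
A: triangle coeff Δ(1,8,7) = 1/2040; Σ_t [2,2]: t=2:+1/87091200 = 1/87091200; (3j)²=7/680 [(1 8 7; -1 -1 2)], sign=-1
B: triangle coeff Δ(1,8,7) = 1/2040; Σ_t [1,1]: t=1:−1/43545600 = -1/43545600; (3j)²=1/34 [(1 8 7; 0 -2 2)], sign=+1
I_A²/I_B² = (7/680)/(1/34) = 7/20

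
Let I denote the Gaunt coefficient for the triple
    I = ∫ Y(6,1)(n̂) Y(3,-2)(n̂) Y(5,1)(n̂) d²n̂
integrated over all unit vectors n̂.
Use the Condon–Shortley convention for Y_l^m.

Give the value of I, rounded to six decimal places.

0.134828

Checks pass: Σm=0; 14 even; l₃=5∈[3,9].
(2·6+1)(2·3+1)(2·5+1) = 1001
Δ: 4! 8! 2! / 15! → 1/675675
sum: t=1:−1/8640 t=2:+1/2304 t=3:−1/8640 = 7/34560
3j²(6 3 5; 0 0 0) = Δ·Π!·Σ² = 7/429  (sign -1)
sum: t=0:+1/17280 t=1:−1/6912 = -1/11520
3j²(6 3 5; 1 -2 1) = Δ·Π!·Σ² = 2/143  (sign -1)
combine: 4πI² = 1001·7/429·2/143 = 98/429
take √, sign +1: I = 0.13482780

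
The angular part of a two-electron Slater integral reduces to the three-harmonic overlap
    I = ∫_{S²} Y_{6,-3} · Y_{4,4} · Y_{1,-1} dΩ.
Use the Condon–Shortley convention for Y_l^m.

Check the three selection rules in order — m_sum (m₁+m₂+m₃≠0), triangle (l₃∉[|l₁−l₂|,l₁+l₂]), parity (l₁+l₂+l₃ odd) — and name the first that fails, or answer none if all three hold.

triangle

m₁+m₂+m₃ = -3 + 4 − 1 = 0  ✓
triangle: |6−4|=2 ≤ l₃=1 ≤ 6+4=10  ✗
parity: l₁+l₂+l₃ = 11 is odd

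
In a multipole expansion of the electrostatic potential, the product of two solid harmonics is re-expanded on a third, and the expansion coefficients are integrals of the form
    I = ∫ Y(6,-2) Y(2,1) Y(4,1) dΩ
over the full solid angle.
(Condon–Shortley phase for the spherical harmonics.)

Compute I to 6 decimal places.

Rules hold: Σm=0, L=12 even, 4≤4≤8.
N = 13·5·9 = 585
Δ = 4!·8!·0!/13! = 1/6435
Racah Σ t=2..2: t=2:+1/2304 = 1/2304
⇒ 3j(6 2 4; 0 0 0)² = 5/143, sgn +1
Racah Σ t=3..3: t=3:−1/4320 = -1/4320
⇒ 3j(6 2 4; -2 1 1)² = 224/6435, sgn +1
4πI² = N·(3j₀)²·(3jₘ)² = 1120/1573
I = +1·√(0.712015/4π) = 0.23803440

0.238034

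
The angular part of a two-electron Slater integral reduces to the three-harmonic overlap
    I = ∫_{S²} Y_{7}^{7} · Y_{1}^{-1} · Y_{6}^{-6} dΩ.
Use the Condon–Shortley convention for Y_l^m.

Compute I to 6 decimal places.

-0.333779

Rules hold: Σm=0, L=14 even, 6≤6≤8.
N = 15·3·13 = 585
Δ = 2!·12!·0!/15! = 1/1365
Racah Σ t=1..1: t=1:−1/518400 = -1/518400
⇒ 3j(7 1 6; 0 0 0)² = 7/195, sgn -1
Racah Σ t=0..0: t=0:+1/958003200 = 1/958003200
⇒ 3j(7 1 6; 7 -1 -6)² = 1/15, sgn +1
4πI² = N·(3j₀)²·(3jₘ)² = 7/5
I = -1·√(1.4/4π) = -0.33377906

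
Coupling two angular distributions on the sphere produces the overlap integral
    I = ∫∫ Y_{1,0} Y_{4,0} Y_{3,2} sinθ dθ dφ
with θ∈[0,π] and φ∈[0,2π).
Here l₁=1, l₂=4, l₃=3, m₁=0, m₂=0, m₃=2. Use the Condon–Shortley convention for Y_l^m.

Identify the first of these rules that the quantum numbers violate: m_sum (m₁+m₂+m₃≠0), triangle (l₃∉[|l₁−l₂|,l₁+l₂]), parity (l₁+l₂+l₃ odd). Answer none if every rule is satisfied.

m_sum

azimuthal sum: 0 + 0 + 2 = 2  ✗
3 ≤ 3 ≤ 5 (triangle on l)
L = 1 + 4 + 3 = 8 (even)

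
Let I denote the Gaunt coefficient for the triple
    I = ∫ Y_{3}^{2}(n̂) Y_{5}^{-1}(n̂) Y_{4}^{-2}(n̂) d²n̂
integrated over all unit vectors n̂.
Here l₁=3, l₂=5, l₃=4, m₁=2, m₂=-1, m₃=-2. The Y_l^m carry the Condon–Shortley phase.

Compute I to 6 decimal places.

Σmᵢ = -1 ≠ 0, so the φ-integral vanishes; I = 0

0.000000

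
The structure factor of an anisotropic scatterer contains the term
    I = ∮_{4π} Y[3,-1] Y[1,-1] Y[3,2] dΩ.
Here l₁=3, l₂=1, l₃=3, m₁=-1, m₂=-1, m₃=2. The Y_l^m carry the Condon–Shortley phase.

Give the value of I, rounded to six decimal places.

0.000000

l₁+l₂+l₃=7 is odd: 3j(l;000)=0 ⇒ I=0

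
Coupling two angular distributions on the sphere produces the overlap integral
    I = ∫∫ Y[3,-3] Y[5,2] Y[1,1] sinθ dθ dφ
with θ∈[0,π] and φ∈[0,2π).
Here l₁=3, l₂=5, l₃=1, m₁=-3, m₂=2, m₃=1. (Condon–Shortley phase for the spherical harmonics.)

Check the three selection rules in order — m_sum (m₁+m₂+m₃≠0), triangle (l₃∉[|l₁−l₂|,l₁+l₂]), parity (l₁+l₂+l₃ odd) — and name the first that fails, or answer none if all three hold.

azimuthal sum: -3 + 2 + 1 = 0  ✓
2 ≤ 1 ≤ 8 (triangle on l)  ✗
L = 3 + 5 + 1 = 9 (odd)

triangle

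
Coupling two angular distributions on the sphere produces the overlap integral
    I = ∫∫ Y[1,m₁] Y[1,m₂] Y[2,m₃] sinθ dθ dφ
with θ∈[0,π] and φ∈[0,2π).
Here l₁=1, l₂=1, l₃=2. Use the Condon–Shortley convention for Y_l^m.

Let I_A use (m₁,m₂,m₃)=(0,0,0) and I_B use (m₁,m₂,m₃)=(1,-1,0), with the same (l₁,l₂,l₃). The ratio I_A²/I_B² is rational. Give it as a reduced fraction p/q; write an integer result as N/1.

Shared (l₁,l₂,l₃)=(1,1,2): N and (l;000)² cancel in I_A²/I_B².
A: Δ = 0!·2!·2!/5! = 1/30; Racah Σ t=0..0: t=0:+1/1 = 1/1; ⇒ 3j(1 1 2; 0 0 0)² = 2/15, sgn +1
B: Δ = 0!·2!·2!/5! = 1/30; Racah Σ t=0..0: t=0:+1/4 = 1/4; ⇒ 3j(1 1 2; 1 -1 0)² = 1/30, sgn +1
I_A²/I_B² = (2/15)/(1/30) = 4/1

4/1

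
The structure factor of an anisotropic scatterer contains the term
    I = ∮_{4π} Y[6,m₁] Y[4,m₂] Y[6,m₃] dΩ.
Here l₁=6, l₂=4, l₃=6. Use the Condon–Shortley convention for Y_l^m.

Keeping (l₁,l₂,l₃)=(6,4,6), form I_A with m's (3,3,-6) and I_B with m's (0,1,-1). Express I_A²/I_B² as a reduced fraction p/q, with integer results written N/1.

l's match ⇒ only the (l;m) 3-j factors differ between A and B.
A: triangle coeff Δ(6,4,6) = 1/15315300; Σ_t [3,3]: t=3:−1/5806080 = -1/5806080; (3j)²=9/884 [(6 4 6; 3 3 -6)], sign=-1
B: triangle coeff Δ(6,4,6) = 1/15315300; Σ_t [1,4]: t=1:−1/103680 t=2:+1/13824 t=3:−1/17280 t=4:+1/207360 = 1/103680; (3j)²=10/7293 [(6 4 6; 0 1 -1)], sign=-1
I_A²/I_B² = (9/884)/(10/7293) = 297/40

297/40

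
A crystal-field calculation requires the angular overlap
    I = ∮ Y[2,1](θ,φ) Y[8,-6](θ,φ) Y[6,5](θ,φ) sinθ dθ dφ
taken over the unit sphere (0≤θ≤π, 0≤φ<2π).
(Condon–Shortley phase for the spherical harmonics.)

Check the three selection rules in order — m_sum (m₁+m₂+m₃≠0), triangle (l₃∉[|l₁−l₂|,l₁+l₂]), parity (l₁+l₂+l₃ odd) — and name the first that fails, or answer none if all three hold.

none

m₁+m₂+m₃ = 1 − 6 + 5 = 0  ✓
triangle: |2−8|=6 ≤ l₃=6 ≤ 2+8=10  ✓
parity: l₁+l₂+l₃ = 16 is even  ✓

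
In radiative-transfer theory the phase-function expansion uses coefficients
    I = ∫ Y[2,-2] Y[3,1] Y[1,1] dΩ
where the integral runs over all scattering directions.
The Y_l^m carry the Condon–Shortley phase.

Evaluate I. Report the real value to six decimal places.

m-sum 0 ✓  L=6 even ✓  1≤1≤5 ✓
Π(2lᵢ+1) = 5×7×3 = 105
triangle coeff Δ(2,3,1) = 1/105
Σ_t [2,2]: t=2:+1/4 = 1/4
(3j)²=3/35 [(2 3 1; 0 0 0)], sign=-1
Σ_t [4,4]: t=4:+1/48 = 1/48
(3j)²=1/105 [(2 3 1; -2 1 1)], sign=+1
⇒ 4πI² = 3/35
I = (-1)√(3/35/(4π)) = -0.08258890

-0.082589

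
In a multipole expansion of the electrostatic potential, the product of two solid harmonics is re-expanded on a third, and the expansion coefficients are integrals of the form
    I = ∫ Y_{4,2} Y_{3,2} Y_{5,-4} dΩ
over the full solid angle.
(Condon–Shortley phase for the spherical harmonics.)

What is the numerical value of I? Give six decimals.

m-sum 0 ✓  L=12 even ✓  1≤5≤7 ✓
Π(2lᵢ+1) = 9×7×11 = 693
triangle coeff Δ(4,3,5) = 1/180180
Σ_t [0,2]: t=0:+1/576 t=1:−1/144 t=2:+1/576 = -1/288
(3j)²=20/1001 [(4 3 5; 0 0 0)], sign=+1
Σ_t [1,2]: t=1:−1/2880 t=2:+1/8640 = -1/4320
(3j)²=8/429 [(4 3 5; 2 2 -4)], sign=+1
⇒ 4πI² = 480/1859
I = (+1)√(480/1859/(4π)) = 0.14334284

0.143343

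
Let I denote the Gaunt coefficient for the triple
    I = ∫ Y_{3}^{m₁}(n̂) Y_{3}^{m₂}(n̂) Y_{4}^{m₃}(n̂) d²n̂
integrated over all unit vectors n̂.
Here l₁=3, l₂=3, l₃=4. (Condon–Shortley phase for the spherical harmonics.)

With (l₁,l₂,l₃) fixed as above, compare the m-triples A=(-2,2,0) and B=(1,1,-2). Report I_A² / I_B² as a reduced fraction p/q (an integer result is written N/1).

Same 3,3,4: normalisation and zero-m 3j drop out of the ratio.
A: Δ: 2! 4! 4! / 11! → 1/34650; sum: t=1:−1/576 t=2:+1/72 = 7/576; 3j²(3 3 4; -2 2 0) = Δ·Π!·Σ² = 7/198  (sign +1)
B: Δ: 2! 4! 4! / 11! → 1/34650; sum: t=0:+1/192 t=1:−1/36 t=2:+1/192 = -5/288; 3j²(3 3 4; 1 1 -2) = Δ·Π!·Σ² = 20/693  (sign -1)
I_A²/I_B² = (7/198)/(20/693) = 49/40

49/40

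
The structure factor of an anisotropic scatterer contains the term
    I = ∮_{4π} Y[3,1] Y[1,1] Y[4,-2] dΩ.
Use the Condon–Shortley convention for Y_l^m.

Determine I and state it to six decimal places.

0.238414

Checks pass: Σm=0; 8 even; l₃=4∈[2,4].
(2·3+1)(2·1+1)(2·4+1) = 189
Δ: 0! 6! 2! / 9! → 1/252
sum: t=0:+1/36 = 1/36
3j²(3 1 4; 0 0 0) = Δ·Π!·Σ² = 4/63  (sign +1)
sum: t=0:+1/96 = 1/96
3j²(3 1 4; 1 1 -2) = Δ·Π!·Σ² = 5/84  (sign +1)
combine: 4πI² = 189·4/63·5/84 = 5/7
take √, sign +1: I = 0.23841361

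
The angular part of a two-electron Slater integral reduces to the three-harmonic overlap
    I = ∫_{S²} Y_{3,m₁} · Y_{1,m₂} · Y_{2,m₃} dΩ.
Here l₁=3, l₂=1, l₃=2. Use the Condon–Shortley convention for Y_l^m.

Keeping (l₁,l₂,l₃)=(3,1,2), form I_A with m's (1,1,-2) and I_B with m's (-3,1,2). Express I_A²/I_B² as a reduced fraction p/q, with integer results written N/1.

l's match ⇒ only the (l;m) 3-j factors differ between A and B.
A: triangle coeff Δ(3,1,2) = 1/105; Σ_t [2,2]: t=2:+1/48 = 1/48; (3j)²=1/105 [(3 1 2; 1 1 -2)], sign=+1
B: triangle coeff Δ(3,1,2) = 1/105; Σ_t [2,2]: t=2:+1/48 = 1/48; (3j)²=1/7 [(3 1 2; -3 1 2)], sign=+1
I_A²/I_B² = (1/105)/(1/7) = 1/15

1/15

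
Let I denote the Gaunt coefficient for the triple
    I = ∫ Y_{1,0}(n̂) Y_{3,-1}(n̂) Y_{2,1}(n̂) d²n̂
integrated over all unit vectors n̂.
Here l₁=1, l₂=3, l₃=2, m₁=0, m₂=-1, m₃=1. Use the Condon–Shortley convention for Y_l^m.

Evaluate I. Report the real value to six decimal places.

Rules hold: Σm=0, L=6 even, 2≤2≤4.
N = 3·7·5 = 105
Δ = 2!·0!·4!/7! = 1/105
Racah Σ t=1..1: t=1:−1/4 = -1/4
⇒ 3j(1 3 2; 0 0 0)² = 3/35, sgn -1
Racah Σ t=1..1: t=1:−1/6 = -1/6
⇒ 3j(1 3 2; 0 -1 1)² = 8/105, sgn +1
4πI² = N·(3j₀)²·(3jₘ)² = 24/35
I = -1·√(0.685714/4π) = -0.23359668

-0.233597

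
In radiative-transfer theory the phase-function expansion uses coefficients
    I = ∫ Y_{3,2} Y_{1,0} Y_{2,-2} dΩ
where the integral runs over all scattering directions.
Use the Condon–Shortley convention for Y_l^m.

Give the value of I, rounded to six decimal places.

0.184674

Checks pass: Σm=0; 6 even; l₃=2∈[2,4].
(2·3+1)(2·1+1)(2·2+1) = 105
Δ: 2! 4! 0! / 7! → 1/105
sum: t=1:−1/4 = -1/4
3j²(3 1 2; 0 0 0) = Δ·Π!·Σ² = 3/35  (sign -1)
sum: t=1:−1/24 = -1/24
3j²(3 1 2; 2 0 -2) = Δ·Π!·Σ² = 1/21  (sign -1)
combine: 4πI² = 105·3/35·1/21 = 3/7
take √, sign +1: I = 0.18467439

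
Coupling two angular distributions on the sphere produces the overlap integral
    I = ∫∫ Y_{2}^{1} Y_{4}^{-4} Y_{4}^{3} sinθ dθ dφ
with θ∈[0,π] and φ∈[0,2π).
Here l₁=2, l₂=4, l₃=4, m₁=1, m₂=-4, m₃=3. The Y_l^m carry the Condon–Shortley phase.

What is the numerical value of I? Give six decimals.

0.198645

Rules hold: Σm=0, L=10 even, 2≤4≤6.
N = 5·9·9 = 405
Δ = 2!·2!·6!/11! = 1/13860
Racah Σ t=0..2: t=0:+1/192 t=1:−1/36 t=2:+1/192 = -5/288
⇒ 3j(2 4 4; 0 0 0)² = 20/693, sgn -1
Racah Σ t=0..0: t=0:+1/1440 = 1/1440
⇒ 3j(2 4 4; 1 -4 3)² = 7/165, sgn -1
4πI² = N·(3j₀)²·(3jₘ)² = 60/121
I = +1·√(0.495868/4π) = 0.19864517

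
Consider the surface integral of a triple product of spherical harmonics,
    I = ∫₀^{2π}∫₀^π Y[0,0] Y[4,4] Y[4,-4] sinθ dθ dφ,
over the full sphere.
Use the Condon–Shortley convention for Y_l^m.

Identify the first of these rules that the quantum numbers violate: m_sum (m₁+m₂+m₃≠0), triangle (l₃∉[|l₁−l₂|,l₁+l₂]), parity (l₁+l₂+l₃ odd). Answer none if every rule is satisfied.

none

m₁+m₂+m₃ = 0 + 4 − 4 = 0  ✓
triangle: |0−4|=4 ≤ l₃=4 ≤ 0+4=4  ✓
parity: l₁+l₂+l₃ = 8 is even  ✓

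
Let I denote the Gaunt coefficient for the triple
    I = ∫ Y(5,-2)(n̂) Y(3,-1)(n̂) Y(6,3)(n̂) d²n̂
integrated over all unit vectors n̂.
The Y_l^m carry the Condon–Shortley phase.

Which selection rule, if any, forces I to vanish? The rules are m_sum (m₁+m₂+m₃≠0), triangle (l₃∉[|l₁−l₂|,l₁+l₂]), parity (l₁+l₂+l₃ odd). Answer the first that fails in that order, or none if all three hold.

none

azimuthal sum: -2 − 1 + 3 = 0  ✓
2 ≤ 6 ≤ 8 (triangle on l)  ✓
L = 5 + 3 + 6 = 14 (even)  ✓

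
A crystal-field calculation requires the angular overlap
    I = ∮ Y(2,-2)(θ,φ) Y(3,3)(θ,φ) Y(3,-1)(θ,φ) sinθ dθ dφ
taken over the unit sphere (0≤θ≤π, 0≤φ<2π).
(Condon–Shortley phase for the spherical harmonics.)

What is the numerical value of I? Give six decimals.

Checks pass: Σm=0; 8 even; l₃=3∈[1,5].
(2·2+1)(2·3+1)(2·3+1) = 245
Δ: 2! 2! 4! / 9! → 1/3780
sum: t=0:+1/24 t=1:−1/4 t=2:+1/24 = -1/6
3j²(2 3 3; 0 0 0) = Δ·Π!·Σ² = 4/105  (sign +1)
sum: t=2:+1/96 = 1/96
3j²(2 3 3; -2 3 -1) = Δ·Π!·Σ² = 1/42  (sign +1)
combine: 4πI² = 245·4/105·1/42 = 2/9
take √, sign +1: I = 0.13298076

0.132981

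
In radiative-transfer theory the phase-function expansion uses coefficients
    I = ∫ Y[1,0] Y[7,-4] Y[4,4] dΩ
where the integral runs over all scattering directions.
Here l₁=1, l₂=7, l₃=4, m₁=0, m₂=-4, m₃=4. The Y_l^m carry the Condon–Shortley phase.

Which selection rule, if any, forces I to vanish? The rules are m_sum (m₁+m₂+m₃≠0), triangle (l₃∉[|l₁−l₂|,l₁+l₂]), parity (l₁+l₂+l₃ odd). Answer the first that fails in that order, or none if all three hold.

Σmᵢ = 0  ✓
l₃∈[|l₁−l₂|,l₁+l₂]=[6,8], have l₃=4  ✗
Σlᵢ = 12 ⇒ even

triangle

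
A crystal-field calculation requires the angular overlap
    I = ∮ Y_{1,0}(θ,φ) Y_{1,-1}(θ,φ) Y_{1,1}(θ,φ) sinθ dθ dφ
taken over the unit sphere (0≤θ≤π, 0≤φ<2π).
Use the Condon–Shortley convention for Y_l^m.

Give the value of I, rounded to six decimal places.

0.000000

Σlᵢ=3 odd — θ-integrand is odd under cosθ→−cosθ; I=0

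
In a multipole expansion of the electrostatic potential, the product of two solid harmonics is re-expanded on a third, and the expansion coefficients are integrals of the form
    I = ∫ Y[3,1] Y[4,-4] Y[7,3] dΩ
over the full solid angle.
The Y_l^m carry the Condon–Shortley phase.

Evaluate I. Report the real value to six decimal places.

Checks pass: Σm=0; 14 even; l₃=7∈[1,7].
(2·3+1)(2·4+1)(2·7+1) = 945
Δ: 0! 6! 8! / 15! → 1/45045
sum: t=0:+1/20736 = 1/20736
3j²(3 4 7; 0 0 0) = Δ·Π!·Σ² = 35/1287  (sign -1)
sum: t=0:+1/1935360 = 1/1935360
3j²(3 4 7; 1 -4 3) = Δ·Π!·Σ² = 1/1001  (sign +1)
combine: 4πI² = 945·35/1287·1/1001 = 525/20449
take √, sign -1: I = -0.04520003

-0.045200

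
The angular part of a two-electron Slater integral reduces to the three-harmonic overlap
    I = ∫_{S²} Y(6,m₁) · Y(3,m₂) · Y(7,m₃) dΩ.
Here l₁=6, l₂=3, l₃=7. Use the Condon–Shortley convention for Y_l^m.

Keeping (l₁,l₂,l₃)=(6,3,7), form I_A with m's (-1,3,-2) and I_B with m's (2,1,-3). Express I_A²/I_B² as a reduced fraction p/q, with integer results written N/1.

Same 6,3,7: normalisation and zero-m 3j drop out of the ratio.
A: Δ: 2! 10! 4! / 17! → 1/2042040; sum: t=2:+1/691200 = 1/691200; 3j²(6 3 7; -1 3 -2) = Δ·Π!·Σ² = 189/9724  (sign -1)
B: Δ: 2! 10! 4! / 17! → 1/2042040; sum: t=0:+1/829440 t=1:−1/181440 t=2:+1/645120 = -1/362880; 3j²(6 3 7; 2 1 -3) = Δ·Π!·Σ² = 256/17017  (sign -1)
I_A²/I_B² = (189/9724)/(256/17017) = 1323/1024

1323/1024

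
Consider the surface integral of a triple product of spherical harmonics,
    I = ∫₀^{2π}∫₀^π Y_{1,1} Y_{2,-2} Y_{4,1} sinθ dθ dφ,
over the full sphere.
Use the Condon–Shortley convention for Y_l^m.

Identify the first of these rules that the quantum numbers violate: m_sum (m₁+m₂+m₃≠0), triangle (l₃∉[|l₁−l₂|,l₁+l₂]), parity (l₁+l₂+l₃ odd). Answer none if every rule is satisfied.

azimuthal sum: 1 − 2 + 1 = 0  ✓
1 ≤ 4 ≤ 3 (triangle on l)  ✗
L = 1 + 2 + 4 = 7 (odd)

triangle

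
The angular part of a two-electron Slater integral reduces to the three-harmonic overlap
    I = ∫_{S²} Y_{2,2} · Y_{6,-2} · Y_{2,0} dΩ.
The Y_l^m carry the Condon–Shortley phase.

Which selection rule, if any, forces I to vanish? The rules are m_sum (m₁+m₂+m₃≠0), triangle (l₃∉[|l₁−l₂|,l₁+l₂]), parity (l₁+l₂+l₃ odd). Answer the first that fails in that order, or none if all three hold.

triangle

m₁+m₂+m₃ = 2 − 2 + 0 = 0  ✓
triangle: |2−6|=4 ≤ l₃=2 ≤ 2+6=8  ✗
parity: l₁+l₂+l₃ = 10 is even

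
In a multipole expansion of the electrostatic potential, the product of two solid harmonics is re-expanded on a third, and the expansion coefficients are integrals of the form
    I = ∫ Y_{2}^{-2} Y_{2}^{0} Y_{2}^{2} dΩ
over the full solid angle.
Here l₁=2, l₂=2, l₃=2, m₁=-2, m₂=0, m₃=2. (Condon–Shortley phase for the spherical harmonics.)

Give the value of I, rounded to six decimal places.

-0.180224

Rules hold: Σm=0, L=6 even, 0≤2≤4.
N = 5·5·5 = 125
Δ = 2!·2!·2!/7! = 1/630
Racah Σ t=0..2: t=0:+1/8 t=1:−1/1 t=2:+1/8 = -3/4
⇒ 3j(2 2 2; 0 0 0)² = 2/35, sgn -1
Racah Σ t=2..2: t=2:+1/8 = 1/8
⇒ 3j(2 2 2; -2 0 2)² = 2/35, sgn +1
4πI² = N·(3j₀)²·(3jₘ)² = 20/49
I = -1·√(0.408163/4π) = -0.18022375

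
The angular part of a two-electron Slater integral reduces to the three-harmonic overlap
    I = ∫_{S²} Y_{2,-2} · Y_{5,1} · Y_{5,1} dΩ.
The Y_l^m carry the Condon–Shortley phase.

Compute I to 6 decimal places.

0.198089

Rules hold: Σm=0, L=12 even, 3≤5≤7.
N = 5·11·11 = 605
Δ = 2!·2!·8!/13! = 1/38610
Racah Σ t=0..2: t=0:+1/2880 t=1:−1/576 t=2:+1/2880 = -1/960
⇒ 3j(2 5 5; 0 0 0)² = 10/429, sgn +1
Racah Σ t=2..2: t=2:+1/2304 = 1/2304
⇒ 3j(2 5 5; -2 1 1)² = 5/143, sgn +1
4πI² = N·(3j₀)²·(3jₘ)² = 250/507
I = +1·√(0.493097/4π) = 0.19808933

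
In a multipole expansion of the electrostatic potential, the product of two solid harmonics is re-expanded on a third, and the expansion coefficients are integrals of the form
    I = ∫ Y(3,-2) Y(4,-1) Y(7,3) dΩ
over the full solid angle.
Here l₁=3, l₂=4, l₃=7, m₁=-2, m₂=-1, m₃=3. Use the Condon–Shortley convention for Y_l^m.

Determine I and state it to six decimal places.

Rules hold: Σm=0, L=14 even, 1≤7≤7.
N = 7·9·15 = 945
Δ = 0!·6!·8!/15! = 1/45045
Racah Σ t=0..0: t=0:+1/20736 = 1/20736
⇒ 3j(3 4 7; 0 0 0)² = 35/1287, sgn -1
Racah Σ t=0..0: t=0:+1/86400 = 1/86400
⇒ 3j(3 4 7; -2 -1 3)² = 16/715, sgn +1
4πI² = N·(3j₀)²·(3jₘ)² = 11760/20449
I = -1·√(0.575089/4π) = -0.21392557

-0.213926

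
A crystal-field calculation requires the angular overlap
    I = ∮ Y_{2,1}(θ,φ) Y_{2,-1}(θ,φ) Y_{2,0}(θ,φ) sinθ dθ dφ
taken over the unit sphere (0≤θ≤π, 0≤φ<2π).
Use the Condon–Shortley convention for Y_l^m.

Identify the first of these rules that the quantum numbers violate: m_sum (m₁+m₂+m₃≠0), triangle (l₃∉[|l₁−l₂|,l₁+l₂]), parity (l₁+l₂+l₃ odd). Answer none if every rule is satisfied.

none

m₁+m₂+m₃ = 1 − 1 + 0 = 0  ✓
triangle: |2−2|=0 ≤ l₃=2 ≤ 2+2=4  ✓
parity: l₁+l₂+l₃ = 6 is even  ✓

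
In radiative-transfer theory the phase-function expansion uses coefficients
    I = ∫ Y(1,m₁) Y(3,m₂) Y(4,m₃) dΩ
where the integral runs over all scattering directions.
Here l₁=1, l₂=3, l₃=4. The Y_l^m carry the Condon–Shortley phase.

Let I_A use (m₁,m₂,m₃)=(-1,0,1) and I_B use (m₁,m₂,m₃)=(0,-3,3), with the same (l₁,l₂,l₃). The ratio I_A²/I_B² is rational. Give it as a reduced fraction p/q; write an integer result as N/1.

Same 1,3,4: normalisation and zero-m 3j drop out of the ratio.
A: Δ: 0! 2! 6! / 9! → 1/252; sum: t=0:+1/72 = 1/72; 3j²(1 3 4; -1 0 1) = Δ·Π!·Σ² = 5/126  (sign -1)
B: Δ: 0! 2! 6! / 9! → 1/252; sum: t=0:+1/720 = 1/720; 3j²(1 3 4; 0 -3 3) = Δ·Π!·Σ² = 1/36  (sign -1)
I_A²/I_B² = (5/126)/(1/36) = 10/7

10/7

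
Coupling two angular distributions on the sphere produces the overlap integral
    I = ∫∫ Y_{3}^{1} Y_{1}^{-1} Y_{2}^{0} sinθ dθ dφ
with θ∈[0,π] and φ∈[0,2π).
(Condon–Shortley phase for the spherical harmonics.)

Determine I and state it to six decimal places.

-0.202301

m-sum 0 ✓  L=6 even ✓  2≤2≤4 ✓
Π(2lᵢ+1) = 7×3×5 = 105
triangle coeff Δ(3,1,2) = 1/105
Σ_t [1,1]: t=1:−1/4 = -1/4
(3j)²=3/35 [(3 1 2; 0 0 0)], sign=-1
Σ_t [0,0]: t=0:+1/8 = 1/8
(3j)²=2/35 [(3 1 2; 1 -1 0)], sign=+1
⇒ 4πI² = 18/35
I = (-1)√(18/35/(4π)) = -0.20230066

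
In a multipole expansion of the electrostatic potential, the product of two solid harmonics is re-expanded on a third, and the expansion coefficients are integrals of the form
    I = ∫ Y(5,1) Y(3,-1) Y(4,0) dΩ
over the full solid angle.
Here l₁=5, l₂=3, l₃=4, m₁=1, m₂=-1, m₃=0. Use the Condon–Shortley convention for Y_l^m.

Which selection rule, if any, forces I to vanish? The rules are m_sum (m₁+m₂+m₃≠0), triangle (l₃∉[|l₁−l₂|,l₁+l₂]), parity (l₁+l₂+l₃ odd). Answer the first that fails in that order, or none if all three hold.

none

Σmᵢ = 0  ✓
l₃∈[|l₁−l₂|,l₁+l₂]=[2,8], have l₃=4  ✓
Σlᵢ = 12 ⇒ even  ✓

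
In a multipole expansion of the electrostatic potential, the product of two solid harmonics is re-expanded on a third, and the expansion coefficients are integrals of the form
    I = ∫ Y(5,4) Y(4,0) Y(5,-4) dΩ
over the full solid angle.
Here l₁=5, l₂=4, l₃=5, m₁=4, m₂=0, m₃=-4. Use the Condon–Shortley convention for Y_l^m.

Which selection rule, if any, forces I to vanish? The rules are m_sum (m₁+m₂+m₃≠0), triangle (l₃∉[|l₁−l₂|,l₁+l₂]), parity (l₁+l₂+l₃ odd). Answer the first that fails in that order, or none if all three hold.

none

Σmᵢ = 0  ✓
l₃∈[|l₁−l₂|,l₁+l₂]=[1,9], have l₃=5  ✓
Σlᵢ = 14 ⇒ even  ✓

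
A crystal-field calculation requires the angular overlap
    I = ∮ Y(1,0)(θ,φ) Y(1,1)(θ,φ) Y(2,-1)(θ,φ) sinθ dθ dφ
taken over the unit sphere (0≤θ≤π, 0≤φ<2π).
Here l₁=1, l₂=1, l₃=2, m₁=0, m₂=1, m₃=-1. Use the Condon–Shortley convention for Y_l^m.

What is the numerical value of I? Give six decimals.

Checks pass: Σm=0; 4 even; l₃=2∈[0,2].
(2·1+1)(2·1+1)(2·2+1) = 45
Δ: 0! 2! 2! / 5! → 1/30
sum: t=0:+1/1 = 1/1
3j²(1 1 2; 0 0 0) = Δ·Π!·Σ² = 2/15  (sign +1)
sum: t=0:+1/2 = 1/2
3j²(1 1 2; 0 1 -1) = Δ·Π!·Σ² = 1/10  (sign -1)
combine: 4πI² = 45·2/15·1/10 = 3/5
take √, sign -1: I = -0.21850969

-0.218510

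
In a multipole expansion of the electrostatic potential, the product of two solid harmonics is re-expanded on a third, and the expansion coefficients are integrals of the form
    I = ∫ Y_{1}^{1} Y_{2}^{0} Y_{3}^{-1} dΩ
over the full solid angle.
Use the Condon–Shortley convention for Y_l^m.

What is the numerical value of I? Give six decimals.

-0.202301

Rules hold: Σm=0, L=6 even, 1≤3≤3.
N = 3·5·7 = 105
Δ = 0!·2!·4!/7! = 1/105
Racah Σ t=0..0: t=0:+1/4 = 1/4
⇒ 3j(1 2 3; 0 0 0)² = 3/35, sgn -1
Racah Σ t=0..0: t=0:+1/8 = 1/8
⇒ 3j(1 2 3; 1 0 -1)² = 2/35, sgn +1
4πI² = N·(3j₀)²·(3jₘ)² = 18/35
I = -1·√(0.514286/4π) = -0.20230066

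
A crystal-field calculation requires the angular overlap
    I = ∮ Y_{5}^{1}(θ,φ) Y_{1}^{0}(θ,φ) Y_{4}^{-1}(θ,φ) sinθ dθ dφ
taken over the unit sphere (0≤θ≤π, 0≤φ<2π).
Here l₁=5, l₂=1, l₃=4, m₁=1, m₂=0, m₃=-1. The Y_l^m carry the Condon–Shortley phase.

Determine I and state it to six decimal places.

Rules hold: Σm=0, L=10 even, 4≤4≤6.
N = 11·3·9 = 297
Δ = 2!·8!·0!/11! = 1/495
Racah Σ t=1..1: t=1:−1/576 = -1/576
⇒ 3j(5 1 4; 0 0 0)² = 5/99, sgn -1
Racah Σ t=1..1: t=1:−1/720 = -1/720
⇒ 3j(5 1 4; 1 0 -1)² = 8/165, sgn +1
4πI² = N·(3j₀)²·(3jₘ)² = 8/11
I = -1·√(0.727273/4π) = -0.24057125

-0.240571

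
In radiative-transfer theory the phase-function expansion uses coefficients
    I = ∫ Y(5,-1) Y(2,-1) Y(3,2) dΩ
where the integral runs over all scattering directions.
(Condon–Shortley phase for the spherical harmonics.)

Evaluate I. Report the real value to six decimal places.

-0.117387

m-sum 0 ✓  L=10 even ✓  3≤3≤7 ✓
Π(2lᵢ+1) = 11×5×7 = 385
triangle coeff Δ(5,2,3) = 1/2310
Σ_t [2,2]: t=2:+1/144 = 1/144
(3j)²=10/231 [(5 2 3; 0 0 0)], sign=-1
Σ_t [1,1]: t=1:−1/720 = -1/720
(3j)²=4/385 [(5 2 3; -1 -1 2)], sign=+1
⇒ 4πI² = 40/231
I = (-1)√(40/231/(4π)) = -0.11738675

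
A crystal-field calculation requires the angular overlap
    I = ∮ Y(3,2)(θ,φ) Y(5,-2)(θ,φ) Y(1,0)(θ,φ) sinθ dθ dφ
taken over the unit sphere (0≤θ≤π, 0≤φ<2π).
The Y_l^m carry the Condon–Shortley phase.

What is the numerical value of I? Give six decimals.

0.000000

|3−5|≤1≤3+5 violated ⇒ I = 0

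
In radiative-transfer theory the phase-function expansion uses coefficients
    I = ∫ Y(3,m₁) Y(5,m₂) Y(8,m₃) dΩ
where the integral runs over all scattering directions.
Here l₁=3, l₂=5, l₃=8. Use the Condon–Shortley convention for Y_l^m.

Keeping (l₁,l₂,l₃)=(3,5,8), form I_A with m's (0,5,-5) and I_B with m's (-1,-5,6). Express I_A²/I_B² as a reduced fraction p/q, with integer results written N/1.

2/7

Shared (l₁,l₂,l₃)=(3,5,8): N and (l;000)² cancel in I_A²/I_B².
A: Δ = 0!·6!·10!/17! = 1/136136; Racah Σ t=0..0: t=0:+1/130636800 = 1/130636800; ⇒ 3j(3 5 8; 0 5 -5)² = 1/476, sgn -1
B: Δ = 0!·6!·10!/17! = 1/136136; Racah Σ t=0..0: t=0:+1/174182400 = 1/174182400; ⇒ 3j(3 5 8; -1 -5 6)² = 1/136, sgn +1
I_A²/I_B² = (1/476)/(1/136) = 2/7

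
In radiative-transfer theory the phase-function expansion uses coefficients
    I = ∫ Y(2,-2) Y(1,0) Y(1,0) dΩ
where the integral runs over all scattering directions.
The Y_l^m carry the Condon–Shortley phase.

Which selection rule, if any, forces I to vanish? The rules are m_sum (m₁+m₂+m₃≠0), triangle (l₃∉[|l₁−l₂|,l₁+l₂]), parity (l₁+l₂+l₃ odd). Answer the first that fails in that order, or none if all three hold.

m₁+m₂+m₃ = -2 + 0 + 0 = -2  ✗
triangle: |2−1|=1 ≤ l₃=1 ≤ 2+1=3
parity: l₁+l₂+l₃ = 4 is even

m_sum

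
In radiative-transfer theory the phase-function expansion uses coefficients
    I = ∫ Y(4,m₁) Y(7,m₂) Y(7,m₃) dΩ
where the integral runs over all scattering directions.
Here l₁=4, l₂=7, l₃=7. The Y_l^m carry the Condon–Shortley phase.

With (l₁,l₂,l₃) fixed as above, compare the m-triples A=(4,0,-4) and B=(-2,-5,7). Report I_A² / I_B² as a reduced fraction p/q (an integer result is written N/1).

Shared (l₁,l₂,l₃)=(4,7,7): N and (l;000)² cancel in I_A²/I_B².
A: Δ = 4!·4!·10!/19! = 1/58198140; Racah Σ t=0..0: t=0:+1/17418240 = 1/17418240; ⇒ 3j(4 7 7; 4 0 -4)² = 175/12597, sgn -1
B: Δ = 4!·4!·10!/19! = 1/58198140; Racah Σ t=2..2: t=2:+1/348364800 = 1/348364800; ⇒ 3j(4 7 7; -2 -5 7)² = 11/646, sgn +1
I_A²/I_B² = (175/12597)/(11/646) = 350/429

350/429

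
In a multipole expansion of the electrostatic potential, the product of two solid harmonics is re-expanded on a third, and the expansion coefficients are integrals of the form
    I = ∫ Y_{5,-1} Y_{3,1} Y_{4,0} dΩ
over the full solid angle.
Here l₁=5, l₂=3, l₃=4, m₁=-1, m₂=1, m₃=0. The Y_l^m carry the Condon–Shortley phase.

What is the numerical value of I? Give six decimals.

Rules hold: Σm=0, L=12 even, 2≤4≤8.
N = 11·7·9 = 693
Δ = 4!·6!·2!/13! = 1/180180
Racah Σ t=1..3: t=1:−1/576 t=2:+1/144 t=3:−1/576 = 1/288
⇒ 3j(5 3 4; 0 0 0)² = 20/1001, sgn +1
Racah Σ t=2..4: t=2:+1/384 t=3:−1/216 t=4:+1/2304 = -11/6912
⇒ 3j(5 3 4; -1 1 0)² = 11/1638, sgn -1
4πI² = N·(3j₀)²·(3jₘ)² = 110/1183
I = -1·√(0.0929839/4π) = -0.08601992

-0.086020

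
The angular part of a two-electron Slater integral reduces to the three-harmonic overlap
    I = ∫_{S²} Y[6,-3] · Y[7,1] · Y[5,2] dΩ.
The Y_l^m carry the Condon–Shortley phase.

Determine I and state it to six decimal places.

0.051638

Checks pass: Σm=0; 18 even; l₃=5∈[1,13].
(2·6+1)(2·7+1)(2·5+1) = 2145
Δ: 8! 4! 6! / 19! → 1/174594420
sum: t=2:+1/4147200 t=3:−1/207360 t=4:+1/82944 t=5:−1/207360 t=6:+1/4147200 = 1/345600
3j²(6 7 5; 0 0 0) = Δ·Π!·Σ² = 420/46189  (sign -1)
sum: t=5:−1/622080 t=6:+1/414720 t=7:−1/2419200 t=8:+1/174182400 = 23/58060800
3j²(6 7 5; -3 1 2) = Δ·Π!·Σ² = 1587/923780  (sign -1)
combine: 4πI² = 2145·420/46189·1587/923780 = 499905/14919047
take √, sign +1: I = 0.05163786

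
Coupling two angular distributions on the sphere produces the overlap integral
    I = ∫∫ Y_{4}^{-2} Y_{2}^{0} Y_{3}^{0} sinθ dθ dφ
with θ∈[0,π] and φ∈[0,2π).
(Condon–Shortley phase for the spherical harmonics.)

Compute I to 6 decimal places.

0.000000

Σmᵢ = -2 ≠ 0, so the φ-integral vanishes; I = 0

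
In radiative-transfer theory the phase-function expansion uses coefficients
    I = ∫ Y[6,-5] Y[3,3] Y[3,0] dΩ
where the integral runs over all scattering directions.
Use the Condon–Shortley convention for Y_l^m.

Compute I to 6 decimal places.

0.000000

Σmᵢ = -2 ≠ 0, so the φ-integral vanishes; I = 0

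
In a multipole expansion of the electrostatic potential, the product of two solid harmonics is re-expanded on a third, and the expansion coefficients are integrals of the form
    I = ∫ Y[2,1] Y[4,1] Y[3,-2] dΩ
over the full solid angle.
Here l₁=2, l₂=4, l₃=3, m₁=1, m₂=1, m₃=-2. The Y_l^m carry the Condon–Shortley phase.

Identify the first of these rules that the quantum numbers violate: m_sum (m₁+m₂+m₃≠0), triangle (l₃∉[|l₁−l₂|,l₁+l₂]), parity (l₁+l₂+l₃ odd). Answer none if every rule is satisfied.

parity

Σmᵢ = 0  ✓
l₃∈[|l₁−l₂|,l₁+l₂]=[2,6], have l₃=3  ✓
Σlᵢ = 9 ⇒ odd  ✗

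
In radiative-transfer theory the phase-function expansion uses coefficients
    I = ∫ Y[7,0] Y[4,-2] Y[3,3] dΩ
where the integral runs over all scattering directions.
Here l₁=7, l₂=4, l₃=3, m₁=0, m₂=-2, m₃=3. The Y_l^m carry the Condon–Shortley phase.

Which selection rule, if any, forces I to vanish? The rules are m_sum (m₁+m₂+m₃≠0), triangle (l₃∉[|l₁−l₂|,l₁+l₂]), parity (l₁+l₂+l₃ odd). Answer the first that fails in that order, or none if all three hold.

m_sum

Σmᵢ = 1  ✗
l₃∈[|l₁−l₂|,l₁+l₂]=[3,11], have l₃=3
Σlᵢ = 14 ⇒ even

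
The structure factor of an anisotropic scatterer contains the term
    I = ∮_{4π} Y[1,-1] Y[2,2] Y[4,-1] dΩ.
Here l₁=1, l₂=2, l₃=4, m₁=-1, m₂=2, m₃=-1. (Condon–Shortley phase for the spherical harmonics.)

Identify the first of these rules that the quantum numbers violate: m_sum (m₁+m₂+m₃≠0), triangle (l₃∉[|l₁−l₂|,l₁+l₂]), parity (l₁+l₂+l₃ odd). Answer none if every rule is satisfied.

triangle

Σmᵢ = 0  ✓
l₃∈[|l₁−l₂|,l₁+l₂]=[1,3], have l₃=4  ✗
Σlᵢ = 7 ⇒ odd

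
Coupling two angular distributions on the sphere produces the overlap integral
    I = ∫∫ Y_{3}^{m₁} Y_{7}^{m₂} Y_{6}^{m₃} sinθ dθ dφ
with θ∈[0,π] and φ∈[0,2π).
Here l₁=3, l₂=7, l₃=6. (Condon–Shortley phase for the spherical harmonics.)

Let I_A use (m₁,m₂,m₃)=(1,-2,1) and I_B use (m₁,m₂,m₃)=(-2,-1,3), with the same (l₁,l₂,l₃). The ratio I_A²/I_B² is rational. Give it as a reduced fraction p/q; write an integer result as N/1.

l's match ⇒ only the (l;m) 3-j factors differ between A and B.
A: triangle coeff Δ(3,7,6) = 1/2042040; Σ_t [0,2]: t=0:+1/691200 t=1:−1/103680 t=2:+1/241920 = -59/14515200; (3j)²=3481/340340 [(3 7 6; 1 -2 1)], sign=+1
B: triangle coeff Δ(3,7,6) = 1/2042040; Σ_t [3,4]: t=3:−1/362880 t=4:+1/1935360 = -13/5806080; (3j)²=195/10472 [(3 7 6; -2 -1 3)], sign=+1
I_A²/I_B² = (3481/340340)/(195/10472) = 6962/12675

6962/12675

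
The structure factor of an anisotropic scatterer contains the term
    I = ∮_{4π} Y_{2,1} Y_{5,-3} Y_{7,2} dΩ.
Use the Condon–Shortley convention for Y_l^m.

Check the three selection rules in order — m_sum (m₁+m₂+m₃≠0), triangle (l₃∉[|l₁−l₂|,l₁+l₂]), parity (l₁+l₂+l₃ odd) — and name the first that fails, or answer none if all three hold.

m₁+m₂+m₃ = 1 − 3 + 2 = 0  ✓
triangle: |2−5|=3 ≤ l₃=7 ≤ 2+5=7  ✓
parity: l₁+l₂+l₃ = 14 is even  ✓

none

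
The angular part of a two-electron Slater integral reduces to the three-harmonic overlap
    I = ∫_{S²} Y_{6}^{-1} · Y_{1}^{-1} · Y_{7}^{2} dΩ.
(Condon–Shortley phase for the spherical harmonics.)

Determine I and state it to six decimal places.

m-sum 0 ✓  L=14 even ✓  5≤7≤7 ✓
Π(2lᵢ+1) = 13×3×15 = 585
triangle coeff Δ(6,1,7) = 1/1365
Σ_t [0,0]: t=0:+1/518400 = 1/518400
(3j)²=7/195 [(6 1 7; 0 0 0)], sign=-1
Σ_t [0,0]: t=0:+1/1209600 = 1/1209600
(3j)²=12/455 [(6 1 7; -1 -1 2)], sign=-1
⇒ 4πI² = 36/65
I = (+1)√(36/65/(4π)) = 0.20993732

0.209937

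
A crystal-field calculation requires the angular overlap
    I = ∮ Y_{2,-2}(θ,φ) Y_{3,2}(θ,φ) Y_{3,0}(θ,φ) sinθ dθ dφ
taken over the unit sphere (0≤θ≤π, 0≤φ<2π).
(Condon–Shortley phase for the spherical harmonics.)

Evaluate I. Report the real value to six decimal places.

-0.188063

Checks pass: Σm=0; 8 even; l₃=3∈[1,5].
(2·2+1)(2·3+1)(2·3+1) = 245
Δ: 2! 2! 4! / 9! → 1/3780
sum: t=0:+1/24 t=1:−1/4 t=2:+1/24 = -1/6
3j²(2 3 3; 0 0 0) = Δ·Π!·Σ² = 4/105  (sign +1)
sum: t=2:+1/24 = 1/24
3j²(2 3 3; -2 2 0) = Δ·Π!·Σ² = 1/21  (sign -1)
combine: 4πI² = 245·4/105·1/21 = 4/9
take √, sign -1: I = -0.18806319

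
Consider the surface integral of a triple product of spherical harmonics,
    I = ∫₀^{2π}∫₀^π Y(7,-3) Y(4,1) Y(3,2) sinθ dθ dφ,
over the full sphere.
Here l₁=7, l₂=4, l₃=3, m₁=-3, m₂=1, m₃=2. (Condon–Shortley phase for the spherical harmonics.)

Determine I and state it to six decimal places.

-0.213926

Checks pass: Σm=0; 14 even; l₃=3∈[3,11].
(2·7+1)(2·4+1)(2·3+1) = 945
Δ: 8! 6! 0! / 15! → 1/45045
sum: t=4:+1/20736 = 1/20736
3j²(7 4 3; 0 0 0) = Δ·Π!·Σ² = 35/1287  (sign -1)
sum: t=5:−1/86400 = -1/86400
3j²(7 4 3; -3 1 2) = Δ·Π!·Σ² = 16/715  (sign +1)
combine: 4πI² = 945·35/1287·16/715 = 11760/20449
take √, sign -1: I = -0.21392557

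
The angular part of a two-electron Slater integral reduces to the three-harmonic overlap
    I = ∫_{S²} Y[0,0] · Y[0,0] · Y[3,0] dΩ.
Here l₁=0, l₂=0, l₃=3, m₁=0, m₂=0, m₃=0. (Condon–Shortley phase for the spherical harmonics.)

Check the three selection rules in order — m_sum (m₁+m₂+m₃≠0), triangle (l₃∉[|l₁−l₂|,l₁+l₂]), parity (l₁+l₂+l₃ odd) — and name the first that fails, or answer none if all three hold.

Σmᵢ = 0  ✓
l₃∈[|l₁−l₂|,l₁+l₂]=[0,0], have l₃=3  ✗
Σlᵢ = 3 ⇒ odd

triangle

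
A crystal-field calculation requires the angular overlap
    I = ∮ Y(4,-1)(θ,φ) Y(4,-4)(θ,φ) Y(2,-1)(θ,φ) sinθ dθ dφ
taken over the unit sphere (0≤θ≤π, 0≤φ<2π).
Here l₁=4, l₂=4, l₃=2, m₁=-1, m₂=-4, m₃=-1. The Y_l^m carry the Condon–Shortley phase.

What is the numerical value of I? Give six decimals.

Σmᵢ = -6 ≠ 0, so the φ-integral vanishes; I = 0

0.000000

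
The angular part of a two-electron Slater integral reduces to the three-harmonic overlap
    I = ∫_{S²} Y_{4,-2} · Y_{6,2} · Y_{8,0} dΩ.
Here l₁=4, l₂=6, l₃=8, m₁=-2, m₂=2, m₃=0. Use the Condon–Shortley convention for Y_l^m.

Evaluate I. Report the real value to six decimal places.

Rules hold: Σm=0, L=18 even, 2≤8≤10.
N = 9·13·17 = 1989
Δ = 2!·6!·10!/19! = 1/23279256
Racah Σ t=0..2: t=0:+1/1658880 t=1:−1/518400 t=2:+1/1658880 = -1/1382400
⇒ 3j(4 6 8; 0 0 0)² = 504/46189, sgn -1
Racah Σ t=0..2: t=0:+1/116121600 t=1:−1/3628800 t=2:+1/1658880 = 13/38707200
⇒ 3j(4 6 8; -2 2 0)² = 39/3553, sgn +1
4πI² = N·(3j₀)²·(3jₘ)² = 176904/742577
I = -1·√(0.23823/4π) = -0.13768707

-0.137687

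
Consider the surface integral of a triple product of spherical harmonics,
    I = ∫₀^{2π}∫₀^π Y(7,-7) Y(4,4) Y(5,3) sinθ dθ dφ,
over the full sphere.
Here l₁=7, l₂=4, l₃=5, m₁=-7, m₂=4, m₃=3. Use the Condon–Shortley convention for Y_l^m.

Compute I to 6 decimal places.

Rules hold: Σm=0, L=16 even, 3≤5≤11.
N = 15·9·11 = 1485
Δ = 6!·8!·2!/17! = 1/6126120
Racah Σ t=2..4: t=2:+1/69120 t=3:−1/20736 t=4:+1/69120 = -1/51840
⇒ 3j(7 4 5; 0 0 0)² = 280/21879, sgn +1
Racah Σ t=6..6: t=6:+1/58060800 = 1/58060800
⇒ 3j(7 4 5; -7 4 3)² = 7/510, sgn +1
4πI² = N·(3j₀)²·(3jₘ)² = 980/3757
I = +1·√(0.260846/4π) = 0.14407463

0.144075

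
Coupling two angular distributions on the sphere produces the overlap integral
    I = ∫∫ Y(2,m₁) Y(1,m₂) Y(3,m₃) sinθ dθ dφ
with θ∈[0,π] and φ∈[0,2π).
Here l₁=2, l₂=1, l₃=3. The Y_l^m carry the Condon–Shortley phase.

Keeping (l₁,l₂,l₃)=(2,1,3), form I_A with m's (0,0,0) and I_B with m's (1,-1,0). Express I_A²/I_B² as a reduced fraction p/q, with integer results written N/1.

3/1

l's match ⇒ only the (l;m) 3-j factors differ between A and B.
A: triangle coeff Δ(2,1,3) = 1/105; Σ_t [0,0]: t=0:+1/4 = 1/4; (3j)²=3/35 [(2 1 3; 0 0 0)], sign=-1
B: triangle coeff Δ(2,1,3) = 1/105; Σ_t [0,0]: t=0:+1/12 = 1/12; (3j)²=1/35 [(2 1 3; 1 -1 0)], sign=-1
I_A²/I_B² = (3/35)/(1/35) = 3/1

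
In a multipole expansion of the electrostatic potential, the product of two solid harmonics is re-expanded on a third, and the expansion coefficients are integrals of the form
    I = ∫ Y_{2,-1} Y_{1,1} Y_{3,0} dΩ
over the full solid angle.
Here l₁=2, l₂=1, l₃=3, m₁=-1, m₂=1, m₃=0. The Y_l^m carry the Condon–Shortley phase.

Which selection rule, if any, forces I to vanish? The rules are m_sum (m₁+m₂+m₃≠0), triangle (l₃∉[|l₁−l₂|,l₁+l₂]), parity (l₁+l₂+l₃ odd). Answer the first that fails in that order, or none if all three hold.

Σmᵢ = 0  ✓
l₃∈[|l₁−l₂|,l₁+l₂]=[1,3], have l₃=3  ✓
Σlᵢ = 6 ⇒ even  ✓

none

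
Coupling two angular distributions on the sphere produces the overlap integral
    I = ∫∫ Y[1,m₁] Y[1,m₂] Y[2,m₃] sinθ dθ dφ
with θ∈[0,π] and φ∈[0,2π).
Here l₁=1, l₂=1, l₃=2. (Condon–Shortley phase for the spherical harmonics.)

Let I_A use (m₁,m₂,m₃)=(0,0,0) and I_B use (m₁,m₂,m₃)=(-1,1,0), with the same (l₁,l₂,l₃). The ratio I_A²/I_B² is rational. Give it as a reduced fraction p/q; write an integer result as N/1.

4/1

Shared (l₁,l₂,l₃)=(1,1,2): N and (l;000)² cancel in I_A²/I_B².
A: Δ = 0!·2!·2!/5! = 1/30; Racah Σ t=0..0: t=0:+1/1 = 1/1; ⇒ 3j(1 1 2; 0 0 0)² = 2/15, sgn +1
B: Δ = 0!·2!·2!/5! = 1/30; Racah Σ t=0..0: t=0:+1/4 = 1/4; ⇒ 3j(1 1 2; -1 1 0)² = 1/30, sgn +1
I_A²/I_B² = (2/15)/(1/30) = 4/1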